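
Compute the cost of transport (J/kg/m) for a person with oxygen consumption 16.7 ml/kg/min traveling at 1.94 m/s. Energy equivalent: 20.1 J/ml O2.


Power per kg = VO2 * 20.1 / 60
Power per kg = 16.7 * 20.1 / 60 = 5.5945 W/kg
Cost = power_per_kg / speed
Cost = 5.5945 / 1.94
Cost = 2.8838


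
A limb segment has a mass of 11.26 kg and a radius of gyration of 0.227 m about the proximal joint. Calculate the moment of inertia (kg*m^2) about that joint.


I = m * k^2
I = 11.26 * 0.227^2
k^2 = 0.0515
I = 0.5802


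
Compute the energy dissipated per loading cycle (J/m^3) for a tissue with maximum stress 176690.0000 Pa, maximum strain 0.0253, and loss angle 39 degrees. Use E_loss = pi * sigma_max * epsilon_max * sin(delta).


E_loss = pi * sigma_max * epsilon_max * sin(delta)
delta = 39 deg = 0.6807 rad
sin(delta) = 0.6293
E_loss = pi * 176690.0000 * 0.0253 * 0.6293
E_loss = 8838.0035


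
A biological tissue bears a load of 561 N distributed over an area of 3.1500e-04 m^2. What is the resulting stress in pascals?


stress = F / A
stress = 561 / 3.1500e-04
stress = 1.7810e+06


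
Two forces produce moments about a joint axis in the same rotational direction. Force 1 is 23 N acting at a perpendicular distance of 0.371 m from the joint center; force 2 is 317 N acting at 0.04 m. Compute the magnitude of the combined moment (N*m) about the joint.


M = F1 * d1 + F2 * d2
M = 23 * 0.371 + 317 * 0.04
M = 8.5330 + 12.6800
M = 21.2130


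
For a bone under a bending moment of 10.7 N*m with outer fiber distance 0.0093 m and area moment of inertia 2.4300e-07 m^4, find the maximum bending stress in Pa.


sigma = M * c / I
sigma = 10.7 * 0.0093 / 2.4300e-07
M * c = 0.0995
sigma = 409506.1728


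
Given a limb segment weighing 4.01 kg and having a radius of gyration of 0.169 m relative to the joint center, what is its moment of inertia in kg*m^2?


I = m * k^2
I = 4.01 * 0.169^2
k^2 = 0.0286
I = 0.1145


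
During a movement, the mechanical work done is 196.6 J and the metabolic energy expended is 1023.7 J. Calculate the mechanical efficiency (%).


eta = (W_mech / E_meta) * 100
eta = (196.6 / 1023.7) * 100
ratio = 0.1920
eta = 19.2048


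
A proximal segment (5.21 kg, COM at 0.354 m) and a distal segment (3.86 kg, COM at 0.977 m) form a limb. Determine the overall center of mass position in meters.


COM = (m1*x1 + m2*x2) / (m1 + m2)
COM = (5.21*0.354 + 3.86*0.977) / (5.21 + 3.86)
Numerator = 5.6156
Denominator = 9.0700
COM = 0.6191


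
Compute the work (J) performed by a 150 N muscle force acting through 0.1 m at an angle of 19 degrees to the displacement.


W = F * d * cos(theta)
theta = 19 deg = 0.3316 rad
cos(theta) = 0.9455
W = 150 * 0.1 * 0.9455
W = 14.1828


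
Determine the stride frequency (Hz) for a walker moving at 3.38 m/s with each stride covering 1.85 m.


f = v / stride_length
f = 3.38 / 1.85
f = 1.8270


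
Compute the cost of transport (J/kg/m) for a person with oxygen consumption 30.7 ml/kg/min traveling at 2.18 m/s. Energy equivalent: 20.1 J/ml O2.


Power per kg = VO2 * 20.1 / 60
Power per kg = 30.7 * 20.1 / 60 = 10.2845 W/kg
Cost = power_per_kg / speed
Cost = 10.2845 / 2.18
Cost = 4.7177


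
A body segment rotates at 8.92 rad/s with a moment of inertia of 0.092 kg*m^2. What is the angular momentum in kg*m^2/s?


L = I * omega
L = 0.092 * 8.92
L = 0.8206


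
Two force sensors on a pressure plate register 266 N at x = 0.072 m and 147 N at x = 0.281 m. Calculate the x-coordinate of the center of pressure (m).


COP_x = (F1*x1 + F2*x2) / (F1 + F2)
COP_x = (266*0.072 + 147*0.281) / (266 + 147)
Numerator = 60.4590
Denominator = 413
COP_x = 0.1464


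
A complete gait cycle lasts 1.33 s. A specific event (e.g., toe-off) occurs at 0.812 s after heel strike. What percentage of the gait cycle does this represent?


pct = (event_time / cycle_time) * 100
pct = (0.812 / 1.33) * 100
ratio = 0.6105
pct = 61.0526


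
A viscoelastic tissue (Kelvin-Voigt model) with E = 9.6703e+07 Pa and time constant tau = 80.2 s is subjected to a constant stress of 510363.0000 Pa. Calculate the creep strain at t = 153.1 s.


epsilon(t) = (sigma/E) * (1 - exp(-t/tau))
sigma/E = 510363.0000 / 9.6703e+07 = 0.0053
exp(-t/tau) = exp(-153.1 / 80.2) = 0.1482
epsilon = 0.0053 * (1 - 0.1482)
epsilon = 0.0045


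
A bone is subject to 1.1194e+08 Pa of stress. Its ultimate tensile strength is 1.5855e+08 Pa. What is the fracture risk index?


FRI = applied / ultimate
FRI = 1.1194e+08 / 1.5855e+08
FRI = 0.7060


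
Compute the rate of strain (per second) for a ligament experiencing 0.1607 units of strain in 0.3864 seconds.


strain_rate = delta_strain / delta_t
strain_rate = 0.1607 / 0.3864
strain_rate = 0.4159


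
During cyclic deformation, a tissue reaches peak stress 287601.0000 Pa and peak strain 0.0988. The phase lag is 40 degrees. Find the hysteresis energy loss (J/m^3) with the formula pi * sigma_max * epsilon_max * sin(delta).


E_loss = pi * sigma_max * epsilon_max * sin(delta)
delta = 40 deg = 0.6981 rad
sin(delta) = 0.6428
E_loss = pi * 287601.0000 * 0.0988 * 0.6428
E_loss = 57380.5499


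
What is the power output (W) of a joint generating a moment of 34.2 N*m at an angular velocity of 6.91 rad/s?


P = M * omega
P = 34.2 * 6.91
P = 236.3220


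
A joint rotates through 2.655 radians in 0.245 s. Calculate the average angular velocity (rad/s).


omega = delta_theta / delta_t
omega = 2.655 / 0.245
omega = 10.8367


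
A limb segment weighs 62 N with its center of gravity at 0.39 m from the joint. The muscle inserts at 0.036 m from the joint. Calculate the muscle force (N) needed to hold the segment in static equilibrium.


F_muscle = W * d_load / d_muscle
F_muscle = 62 * 0.39 / 0.036
Numerator = 24.1800
F_muscle = 671.6667


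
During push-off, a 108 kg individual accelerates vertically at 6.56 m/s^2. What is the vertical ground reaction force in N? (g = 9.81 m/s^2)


GRF = m * (g + a)
GRF = 108 * (9.81 + 6.56)
GRF = 108 * 16.3700
GRF = 1767.9600


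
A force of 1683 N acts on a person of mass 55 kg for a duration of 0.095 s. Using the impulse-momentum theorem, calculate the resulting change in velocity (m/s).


J = F * dt = 1683 * 0.095 = 159.8850 N*s
delta_v = J / m
delta_v = 159.8850 / 55
delta_v = 2.9070


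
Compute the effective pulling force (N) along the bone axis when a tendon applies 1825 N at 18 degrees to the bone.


F_eff = F_tendon * cos(theta)
theta = 18 deg = 0.3142 rad
cos(theta) = 0.9511
F_eff = 1825 * 0.9511
F_eff = 1735.6781


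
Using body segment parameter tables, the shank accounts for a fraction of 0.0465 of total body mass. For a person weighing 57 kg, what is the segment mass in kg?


m_segment = body_mass * fraction
m_segment = 57 * 0.0465
m_segment = 2.6505


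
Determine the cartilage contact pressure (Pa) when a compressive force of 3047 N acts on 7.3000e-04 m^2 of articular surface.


P = F / A
P = 3047 / 7.3000e-04
P = 4.1740e+06


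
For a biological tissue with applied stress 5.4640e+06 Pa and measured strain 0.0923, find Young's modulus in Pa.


E = stress / strain
E = 5.4640e+06 / 0.0923
E = 5.9198e+07


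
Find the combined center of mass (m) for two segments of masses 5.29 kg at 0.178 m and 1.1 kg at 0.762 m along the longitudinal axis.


COM = (m1*x1 + m2*x2) / (m1 + m2)
COM = (5.29*0.178 + 1.1*0.762) / (5.29 + 1.1)
Numerator = 1.7798
Denominator = 6.3900
COM = 0.2785


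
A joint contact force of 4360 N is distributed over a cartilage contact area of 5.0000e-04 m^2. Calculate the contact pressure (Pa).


P = F / A
P = 4360 / 5.0000e-04
P = 8.7200e+06


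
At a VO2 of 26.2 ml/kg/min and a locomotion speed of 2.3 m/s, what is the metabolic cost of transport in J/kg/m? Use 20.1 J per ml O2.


Power per kg = VO2 * 20.1 / 60
Power per kg = 26.2 * 20.1 / 60 = 8.7770 W/kg
Cost = power_per_kg / speed
Cost = 8.7770 / 2.3
Cost = 3.8161


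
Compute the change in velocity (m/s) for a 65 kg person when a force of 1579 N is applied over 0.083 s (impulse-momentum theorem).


J = F * dt = 1579 * 0.083 = 131.0570 N*s
delta_v = J / m
delta_v = 131.0570 / 65
delta_v = 2.0163


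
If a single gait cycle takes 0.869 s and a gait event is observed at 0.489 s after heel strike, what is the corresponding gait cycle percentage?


pct = (event_time / cycle_time) * 100
pct = (0.489 / 0.869) * 100
ratio = 0.5627
pct = 56.2716


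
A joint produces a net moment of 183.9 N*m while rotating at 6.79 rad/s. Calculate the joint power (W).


P = M * omega
P = 183.9 * 6.79
P = 1248.6810


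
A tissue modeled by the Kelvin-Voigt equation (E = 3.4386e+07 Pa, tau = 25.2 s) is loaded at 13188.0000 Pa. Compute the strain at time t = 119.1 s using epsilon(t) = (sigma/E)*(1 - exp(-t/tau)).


epsilon(t) = (sigma/E) * (1 - exp(-t/tau))
sigma/E = 13188.0000 / 3.4386e+07 = 3.8353e-04
exp(-t/tau) = exp(-119.1 / 25.2) = 0.0089
epsilon = 3.8353e-04 * (1 - 0.0089)
epsilon = 3.8013e-04


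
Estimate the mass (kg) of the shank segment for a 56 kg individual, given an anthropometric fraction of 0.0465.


m_segment = body_mass * fraction
m_segment = 56 * 0.0465
m_segment = 2.6040


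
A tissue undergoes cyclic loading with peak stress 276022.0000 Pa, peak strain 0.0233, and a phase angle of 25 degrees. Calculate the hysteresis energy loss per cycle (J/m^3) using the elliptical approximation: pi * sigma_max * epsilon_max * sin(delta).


E_loss = pi * sigma_max * epsilon_max * sin(delta)
delta = 25 deg = 0.4363 rad
sin(delta) = 0.4226
E_loss = pi * 276022.0000 * 0.0233 * 0.4226
E_loss = 8538.8179


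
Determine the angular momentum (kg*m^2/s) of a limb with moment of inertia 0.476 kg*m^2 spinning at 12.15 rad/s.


L = I * omega
L = 0.476 * 12.15
L = 5.7834


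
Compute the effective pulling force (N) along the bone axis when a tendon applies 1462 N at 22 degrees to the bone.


F_eff = F_tendon * cos(theta)
theta = 22 deg = 0.3840 rad
cos(theta) = 0.9272
F_eff = 1462 * 0.9272
F_eff = 1355.5428


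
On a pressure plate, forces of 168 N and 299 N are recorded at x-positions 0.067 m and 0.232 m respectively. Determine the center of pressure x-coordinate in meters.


COP_x = (F1*x1 + F2*x2) / (F1 + F2)
COP_x = (168*0.067 + 299*0.232) / (168 + 299)
Numerator = 80.6240
Denominator = 467
COP_x = 0.1726


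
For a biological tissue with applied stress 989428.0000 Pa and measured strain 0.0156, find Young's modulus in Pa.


E = stress / strain
E = 989428.0000 / 0.0156
E = 6.3425e+07


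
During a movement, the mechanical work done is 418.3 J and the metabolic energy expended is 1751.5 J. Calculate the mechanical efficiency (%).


eta = (W_mech / E_meta) * 100
eta = (418.3 / 1751.5) * 100
ratio = 0.2388
eta = 23.8824


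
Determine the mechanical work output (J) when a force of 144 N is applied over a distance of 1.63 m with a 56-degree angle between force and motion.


W = F * d * cos(theta)
theta = 56 deg = 0.9774 rad
cos(theta) = 0.5592
W = 144 * 1.63 * 0.5592
W = 131.2538


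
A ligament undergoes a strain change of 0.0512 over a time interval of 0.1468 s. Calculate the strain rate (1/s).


strain_rate = delta_strain / delta_t
strain_rate = 0.0512 / 0.1468
strain_rate = 0.3488


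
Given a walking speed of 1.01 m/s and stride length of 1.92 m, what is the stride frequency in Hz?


f = v / stride_length
f = 1.01 / 1.92
f = 0.5260


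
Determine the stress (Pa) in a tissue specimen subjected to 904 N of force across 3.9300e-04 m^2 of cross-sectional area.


stress = F / A
stress = 904 / 3.9300e-04
stress = 2.3003e+06


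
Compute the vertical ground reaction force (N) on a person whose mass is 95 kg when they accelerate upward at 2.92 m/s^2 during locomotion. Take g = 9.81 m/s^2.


GRF = m * (g + a)
GRF = 95 * (9.81 + 2.92)
GRF = 95 * 12.7300
GRF = 1209.3500


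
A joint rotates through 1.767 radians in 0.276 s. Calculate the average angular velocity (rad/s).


omega = delta_theta / delta_t
omega = 1.767 / 0.276
omega = 6.4022


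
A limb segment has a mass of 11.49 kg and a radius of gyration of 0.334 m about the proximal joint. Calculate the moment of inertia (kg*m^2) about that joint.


I = m * k^2
I = 11.49 * 0.334^2
k^2 = 0.1116
I = 1.2818


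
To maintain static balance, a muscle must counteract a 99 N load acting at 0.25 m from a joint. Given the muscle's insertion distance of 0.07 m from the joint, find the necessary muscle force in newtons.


F_muscle = W * d_load / d_muscle
F_muscle = 99 * 0.25 / 0.07
Numerator = 24.7500
F_muscle = 353.5714


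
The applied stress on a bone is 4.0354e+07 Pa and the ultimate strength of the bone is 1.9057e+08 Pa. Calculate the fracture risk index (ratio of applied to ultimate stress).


FRI = applied / ultimate
FRI = 4.0354e+07 / 1.9057e+08
FRI = 0.2118


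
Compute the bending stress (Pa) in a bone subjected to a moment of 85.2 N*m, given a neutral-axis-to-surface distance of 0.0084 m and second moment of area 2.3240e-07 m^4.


sigma = M * c / I
sigma = 85.2 * 0.0084 / 2.3240e-07
M * c = 0.7157
sigma = 3.0795e+06


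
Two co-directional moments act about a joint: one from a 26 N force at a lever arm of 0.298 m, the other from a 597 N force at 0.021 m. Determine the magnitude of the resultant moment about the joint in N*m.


M = F1 * d1 + F2 * d2
M = 26 * 0.298 + 597 * 0.021
M = 7.7480 + 12.5370
M = 20.2850


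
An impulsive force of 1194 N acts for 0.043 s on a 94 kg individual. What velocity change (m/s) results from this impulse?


J = F * dt = 1194 * 0.043 = 51.3420 N*s
delta_v = J / m
delta_v = 51.3420 / 94
delta_v = 0.5462


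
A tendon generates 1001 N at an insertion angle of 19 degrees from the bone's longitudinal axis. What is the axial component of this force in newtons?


F_eff = F_tendon * cos(theta)
theta = 19 deg = 0.3316 rad
cos(theta) = 0.9455
F_eff = 1001 * 0.9455
F_eff = 946.4641


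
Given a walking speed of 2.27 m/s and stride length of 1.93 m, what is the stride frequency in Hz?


f = v / stride_length
f = 2.27 / 1.93
f = 1.1762


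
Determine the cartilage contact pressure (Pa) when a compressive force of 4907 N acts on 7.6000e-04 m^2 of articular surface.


P = F / A
P = 4907 / 7.6000e-04
P = 6.4566e+06


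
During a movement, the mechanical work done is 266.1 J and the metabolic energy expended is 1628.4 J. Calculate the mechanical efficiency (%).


eta = (W_mech / E_meta) * 100
eta = (266.1 / 1628.4) * 100
ratio = 0.1634
eta = 16.3412


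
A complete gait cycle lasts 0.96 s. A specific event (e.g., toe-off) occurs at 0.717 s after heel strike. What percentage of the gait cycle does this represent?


pct = (event_time / cycle_time) * 100
pct = (0.717 / 0.96) * 100
ratio = 0.7469
pct = 74.6875


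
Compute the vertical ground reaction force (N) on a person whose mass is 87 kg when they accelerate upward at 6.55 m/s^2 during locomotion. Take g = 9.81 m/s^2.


GRF = m * (g + a)
GRF = 87 * (9.81 + 6.55)
GRF = 87 * 16.3600
GRF = 1423.3200


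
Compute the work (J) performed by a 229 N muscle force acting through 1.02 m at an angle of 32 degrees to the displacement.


W = F * d * cos(theta)
theta = 32 deg = 0.5585 rad
cos(theta) = 0.8480
W = 229 * 1.02 * 0.8480
W = 198.0871


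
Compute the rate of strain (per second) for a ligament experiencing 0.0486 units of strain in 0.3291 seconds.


strain_rate = delta_strain / delta_t
strain_rate = 0.0486 / 0.3291
strain_rate = 0.1477


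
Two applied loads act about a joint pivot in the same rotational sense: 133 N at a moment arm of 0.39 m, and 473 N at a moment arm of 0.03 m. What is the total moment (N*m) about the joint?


M = F1 * d1 + F2 * d2
M = 133 * 0.39 + 473 * 0.03
M = 51.8700 + 14.1900
M = 66.0600


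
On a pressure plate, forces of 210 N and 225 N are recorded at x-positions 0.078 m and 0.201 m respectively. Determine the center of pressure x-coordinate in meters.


COP_x = (F1*x1 + F2*x2) / (F1 + F2)
COP_x = (210*0.078 + 225*0.201) / (210 + 225)
Numerator = 61.6050
Denominator = 435
COP_x = 0.1416


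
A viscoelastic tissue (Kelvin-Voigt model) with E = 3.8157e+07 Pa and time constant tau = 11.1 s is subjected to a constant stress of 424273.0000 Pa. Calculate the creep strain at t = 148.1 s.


epsilon(t) = (sigma/E) * (1 - exp(-t/tau))
sigma/E = 424273.0000 / 3.8157e+07 = 0.0111
exp(-t/tau) = exp(-148.1 / 11.1) = 1.6051e-06
epsilon = 0.0111 * (1 - 1.6051e-06)
epsilon = 0.0111


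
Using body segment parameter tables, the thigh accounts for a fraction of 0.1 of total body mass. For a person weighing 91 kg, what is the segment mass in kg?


m_segment = body_mass * fraction
m_segment = 91 * 0.1
m_segment = 9.1000


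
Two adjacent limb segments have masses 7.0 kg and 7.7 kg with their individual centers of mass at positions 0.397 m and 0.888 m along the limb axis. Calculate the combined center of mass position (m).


COM = (m1*x1 + m2*x2) / (m1 + m2)
COM = (7.0*0.397 + 7.7*0.888) / (7.0 + 7.7)
Numerator = 9.6166
Denominator = 14.7000
COM = 0.6542


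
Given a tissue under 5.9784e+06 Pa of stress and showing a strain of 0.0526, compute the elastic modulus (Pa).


E = stress / strain
E = 5.9784e+06 / 0.0526
E = 1.1366e+08


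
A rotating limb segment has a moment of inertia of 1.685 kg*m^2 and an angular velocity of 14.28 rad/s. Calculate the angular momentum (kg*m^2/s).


L = I * omega
L = 1.685 * 14.28
L = 24.0618


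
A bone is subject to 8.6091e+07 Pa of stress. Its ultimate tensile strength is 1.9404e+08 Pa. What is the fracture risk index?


FRI = applied / ultimate
FRI = 8.6091e+07 / 1.9404e+08
FRI = 0.4437


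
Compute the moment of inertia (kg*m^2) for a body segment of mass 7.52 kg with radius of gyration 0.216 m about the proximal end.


I = m * k^2
I = 7.52 * 0.216^2
k^2 = 0.0467
I = 0.3509


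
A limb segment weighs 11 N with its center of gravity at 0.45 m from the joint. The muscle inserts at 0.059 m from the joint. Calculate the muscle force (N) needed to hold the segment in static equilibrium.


F_muscle = W * d_load / d_muscle
F_muscle = 11 * 0.45 / 0.059
Numerator = 4.9500
F_muscle = 83.8983


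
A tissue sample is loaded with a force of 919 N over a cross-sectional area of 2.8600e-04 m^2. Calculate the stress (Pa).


stress = F / A
stress = 919 / 2.8600e-04
stress = 3.2133e+06


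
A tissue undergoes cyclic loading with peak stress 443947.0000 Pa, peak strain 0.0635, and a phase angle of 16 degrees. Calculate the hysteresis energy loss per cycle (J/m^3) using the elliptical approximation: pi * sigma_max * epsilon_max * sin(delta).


E_loss = pi * sigma_max * epsilon_max * sin(delta)
delta = 16 deg = 0.2793 rad
sin(delta) = 0.2756
E_loss = pi * 443947.0000 * 0.0635 * 0.2756
E_loss = 24411.4063


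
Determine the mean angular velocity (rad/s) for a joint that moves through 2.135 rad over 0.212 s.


omega = delta_theta / delta_t
omega = 2.135 / 0.212
omega = 10.0708


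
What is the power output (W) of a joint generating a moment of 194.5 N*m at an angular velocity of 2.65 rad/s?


P = M * omega
P = 194.5 * 2.65
P = 515.4250


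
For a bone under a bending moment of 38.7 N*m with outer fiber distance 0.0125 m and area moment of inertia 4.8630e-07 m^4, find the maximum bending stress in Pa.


sigma = M * c / I
sigma = 38.7 * 0.0125 / 4.8630e-07
M * c = 0.4838
sigma = 994756.3233


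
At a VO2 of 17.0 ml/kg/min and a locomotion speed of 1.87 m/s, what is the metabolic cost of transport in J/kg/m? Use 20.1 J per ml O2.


Power per kg = VO2 * 20.1 / 60
Power per kg = 17.0 * 20.1 / 60 = 5.6950 W/kg
Cost = power_per_kg / speed
Cost = 5.6950 / 1.87
Cost = 3.0455


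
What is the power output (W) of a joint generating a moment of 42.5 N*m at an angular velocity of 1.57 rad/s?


P = M * omega
P = 42.5 * 1.57
P = 66.7250


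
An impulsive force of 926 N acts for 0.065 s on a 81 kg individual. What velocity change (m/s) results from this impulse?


J = F * dt = 926 * 0.065 = 60.1900 N*s
delta_v = J / m
delta_v = 60.1900 / 81
delta_v = 0.7431


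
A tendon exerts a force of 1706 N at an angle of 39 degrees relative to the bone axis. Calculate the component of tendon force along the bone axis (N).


F_eff = F_tendon * cos(theta)
theta = 39 deg = 0.6807 rad
cos(theta) = 0.7771
F_eff = 1706 * 0.7771
F_eff = 1325.8110


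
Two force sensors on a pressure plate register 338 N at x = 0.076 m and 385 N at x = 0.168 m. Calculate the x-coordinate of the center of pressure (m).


COP_x = (F1*x1 + F2*x2) / (F1 + F2)
COP_x = (338*0.076 + 385*0.168) / (338 + 385)
Numerator = 90.3680
Denominator = 723
COP_x = 0.1250


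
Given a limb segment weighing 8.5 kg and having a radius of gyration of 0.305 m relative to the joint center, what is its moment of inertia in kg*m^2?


I = m * k^2
I = 8.5 * 0.305^2
k^2 = 0.0930
I = 0.7907


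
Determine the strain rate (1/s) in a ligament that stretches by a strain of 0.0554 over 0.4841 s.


strain_rate = delta_strain / delta_t
strain_rate = 0.0554 / 0.4841
strain_rate = 0.1144


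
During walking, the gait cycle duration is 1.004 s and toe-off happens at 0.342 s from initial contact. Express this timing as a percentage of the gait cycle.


pct = (event_time / cycle_time) * 100
pct = (0.342 / 1.004) * 100
ratio = 0.3406
pct = 34.0637


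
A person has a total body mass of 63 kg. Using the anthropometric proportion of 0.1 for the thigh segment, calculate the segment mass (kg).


m_segment = body_mass * fraction
m_segment = 63 * 0.1
m_segment = 6.3000


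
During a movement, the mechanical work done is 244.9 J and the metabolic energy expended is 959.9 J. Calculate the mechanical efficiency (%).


eta = (W_mech / E_meta) * 100
eta = (244.9 / 959.9) * 100
ratio = 0.2551
eta = 25.5131


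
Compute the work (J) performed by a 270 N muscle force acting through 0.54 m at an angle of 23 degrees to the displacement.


W = F * d * cos(theta)
theta = 23 deg = 0.4014 rad
cos(theta) = 0.9205
W = 270 * 0.54 * 0.9205
W = 134.2096


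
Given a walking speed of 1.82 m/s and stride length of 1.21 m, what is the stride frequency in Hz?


f = v / stride_length
f = 1.82 / 1.21
f = 1.5041


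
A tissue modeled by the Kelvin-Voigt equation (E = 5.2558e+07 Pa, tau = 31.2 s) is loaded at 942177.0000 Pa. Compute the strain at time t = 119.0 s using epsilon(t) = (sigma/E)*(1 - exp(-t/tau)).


epsilon(t) = (sigma/E) * (1 - exp(-t/tau))
sigma/E = 942177.0000 / 5.2558e+07 = 0.0179
exp(-t/tau) = exp(-119.0 / 31.2) = 0.0221
epsilon = 0.0179 * (1 - 0.0221)
epsilon = 0.0175


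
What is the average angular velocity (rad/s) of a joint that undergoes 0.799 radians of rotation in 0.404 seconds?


omega = delta_theta / delta_t
omega = 0.799 / 0.404
omega = 1.9777


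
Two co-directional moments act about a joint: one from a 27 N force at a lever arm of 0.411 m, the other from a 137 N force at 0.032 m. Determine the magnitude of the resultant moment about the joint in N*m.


M = F1 * d1 + F2 * d2
M = 27 * 0.411 + 137 * 0.032
M = 11.0970 + 4.3840
M = 15.4810


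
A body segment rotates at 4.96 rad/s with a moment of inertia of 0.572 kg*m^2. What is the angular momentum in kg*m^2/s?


L = I * omega
L = 0.572 * 4.96
L = 2.8371


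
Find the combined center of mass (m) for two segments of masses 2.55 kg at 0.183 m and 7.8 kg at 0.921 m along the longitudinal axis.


COM = (m1*x1 + m2*x2) / (m1 + m2)
COM = (2.55*0.183 + 7.8*0.921) / (2.55 + 7.8)
Numerator = 7.6504
Denominator = 10.3500
COM = 0.7392


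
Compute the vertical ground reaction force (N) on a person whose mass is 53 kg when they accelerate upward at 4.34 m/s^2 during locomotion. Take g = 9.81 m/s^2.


GRF = m * (g + a)
GRF = 53 * (9.81 + 4.34)
GRF = 53 * 14.1500
GRF = 749.9500


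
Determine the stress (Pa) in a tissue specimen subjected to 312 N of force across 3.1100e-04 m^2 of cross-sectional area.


stress = F / A
stress = 312 / 3.1100e-04
stress = 1.0032e+06


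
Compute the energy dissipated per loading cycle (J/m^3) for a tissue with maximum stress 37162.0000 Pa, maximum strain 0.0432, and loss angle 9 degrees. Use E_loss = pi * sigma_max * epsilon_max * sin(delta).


E_loss = pi * sigma_max * epsilon_max * sin(delta)
delta = 9 deg = 0.1571 rad
sin(delta) = 0.1564
E_loss = pi * 37162.0000 * 0.0432 * 0.1564
E_loss = 788.9784


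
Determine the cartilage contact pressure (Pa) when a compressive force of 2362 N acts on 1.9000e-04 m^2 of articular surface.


P = F / A
P = 2362 / 1.9000e-04
P = 1.2432e+07


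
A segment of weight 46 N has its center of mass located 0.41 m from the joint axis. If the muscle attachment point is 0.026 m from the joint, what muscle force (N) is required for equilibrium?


F_muscle = W * d_load / d_muscle
F_muscle = 46 * 0.41 / 0.026
Numerator = 18.8600
F_muscle = 725.3846


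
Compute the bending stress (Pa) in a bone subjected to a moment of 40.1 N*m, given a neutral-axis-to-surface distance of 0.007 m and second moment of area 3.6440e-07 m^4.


sigma = M * c / I
sigma = 40.1 * 0.007 / 3.6440e-07
M * c = 0.2807
sigma = 770307.3546


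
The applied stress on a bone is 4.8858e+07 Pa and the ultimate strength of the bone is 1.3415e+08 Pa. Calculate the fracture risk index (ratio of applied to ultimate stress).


FRI = applied / ultimate
FRI = 4.8858e+07 / 1.3415e+08
FRI = 0.3642


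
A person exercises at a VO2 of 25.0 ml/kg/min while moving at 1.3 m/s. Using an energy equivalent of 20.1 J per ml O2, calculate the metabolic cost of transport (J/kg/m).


Power per kg = VO2 * 20.1 / 60
Power per kg = 25.0 * 20.1 / 60 = 8.3750 W/kg
Cost = power_per_kg / speed
Cost = 8.3750 / 1.3
Cost = 6.4423


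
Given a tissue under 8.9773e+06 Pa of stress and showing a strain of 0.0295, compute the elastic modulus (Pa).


E = stress / strain
E = 8.9773e+06 / 0.0295
E = 3.0432e+08


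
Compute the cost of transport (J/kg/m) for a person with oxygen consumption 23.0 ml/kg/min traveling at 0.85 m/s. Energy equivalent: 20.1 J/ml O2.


Power per kg = VO2 * 20.1 / 60
Power per kg = 23.0 * 20.1 / 60 = 7.7050 W/kg
Cost = power_per_kg / speed
Cost = 7.7050 / 0.85
Cost = 9.0647


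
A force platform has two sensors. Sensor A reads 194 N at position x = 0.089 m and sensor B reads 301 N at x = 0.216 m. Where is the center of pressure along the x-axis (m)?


COP_x = (F1*x1 + F2*x2) / (F1 + F2)
COP_x = (194*0.089 + 301*0.216) / (194 + 301)
Numerator = 82.2820
Denominator = 495
COP_x = 0.1662


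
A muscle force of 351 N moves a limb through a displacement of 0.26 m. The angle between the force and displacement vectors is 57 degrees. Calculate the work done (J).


W = F * d * cos(theta)
theta = 57 deg = 0.9948 rad
cos(theta) = 0.5446
W = 351 * 0.26 * 0.5446
W = 49.7038


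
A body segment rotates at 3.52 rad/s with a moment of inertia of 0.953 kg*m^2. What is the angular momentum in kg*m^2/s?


L = I * omega
L = 0.953 * 3.52
L = 3.3546


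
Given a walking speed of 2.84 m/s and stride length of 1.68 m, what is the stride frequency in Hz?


f = v / stride_length
f = 2.84 / 1.68
f = 1.6905


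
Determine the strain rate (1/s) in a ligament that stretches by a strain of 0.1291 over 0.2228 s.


strain_rate = delta_strain / delta_t
strain_rate = 0.1291 / 0.2228
strain_rate = 0.5794


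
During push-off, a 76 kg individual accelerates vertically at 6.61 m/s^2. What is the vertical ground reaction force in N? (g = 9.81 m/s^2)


GRF = m * (g + a)
GRF = 76 * (9.81 + 6.61)
GRF = 76 * 16.4200
GRF = 1247.9200


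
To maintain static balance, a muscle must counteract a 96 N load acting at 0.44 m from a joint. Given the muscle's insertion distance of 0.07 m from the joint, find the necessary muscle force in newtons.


F_muscle = W * d_load / d_muscle
F_muscle = 96 * 0.44 / 0.07
Numerator = 42.2400
F_muscle = 603.4286


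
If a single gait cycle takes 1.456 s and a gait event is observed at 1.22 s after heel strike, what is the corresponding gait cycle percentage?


pct = (event_time / cycle_time) * 100
pct = (1.22 / 1.456) * 100
ratio = 0.8379
pct = 83.7912


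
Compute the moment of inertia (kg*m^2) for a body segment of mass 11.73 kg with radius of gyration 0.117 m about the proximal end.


I = m * k^2
I = 11.73 * 0.117^2
k^2 = 0.0137
I = 0.1606


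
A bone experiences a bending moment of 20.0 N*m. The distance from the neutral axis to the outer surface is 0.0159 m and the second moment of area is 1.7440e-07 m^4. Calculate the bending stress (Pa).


sigma = M * c / I
sigma = 20.0 * 0.0159 / 1.7440e-07
M * c = 0.3180
sigma = 1.8234e+06


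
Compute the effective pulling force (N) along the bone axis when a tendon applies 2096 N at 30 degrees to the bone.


F_eff = F_tendon * cos(theta)
theta = 30 deg = 0.5236 rad
cos(theta) = 0.8660
F_eff = 2096 * 0.8660
F_eff = 1815.1892


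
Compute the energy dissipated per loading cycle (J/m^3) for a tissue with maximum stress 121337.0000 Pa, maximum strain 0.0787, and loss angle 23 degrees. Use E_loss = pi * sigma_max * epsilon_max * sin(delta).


E_loss = pi * sigma_max * epsilon_max * sin(delta)
delta = 23 deg = 0.4014 rad
sin(delta) = 0.3907
E_loss = pi * 121337.0000 * 0.0787 * 0.3907
E_loss = 11721.8422


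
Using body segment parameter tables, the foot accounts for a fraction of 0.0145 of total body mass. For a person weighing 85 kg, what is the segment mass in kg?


m_segment = body_mass * fraction
m_segment = 85 * 0.0145
m_segment = 1.2325


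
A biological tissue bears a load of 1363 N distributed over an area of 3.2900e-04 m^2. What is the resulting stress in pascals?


stress = F / A
stress = 1363 / 3.2900e-04
stress = 4.1429e+06


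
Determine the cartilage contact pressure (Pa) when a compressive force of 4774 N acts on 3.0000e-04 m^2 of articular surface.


P = F / A
P = 4774 / 3.0000e-04
P = 1.5913e+07


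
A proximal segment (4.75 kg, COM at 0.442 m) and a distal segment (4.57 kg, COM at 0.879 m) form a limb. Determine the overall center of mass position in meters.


COM = (m1*x1 + m2*x2) / (m1 + m2)
COM = (4.75*0.442 + 4.57*0.879) / (4.75 + 4.57)
Numerator = 6.1165
Denominator = 9.3200
COM = 0.6563


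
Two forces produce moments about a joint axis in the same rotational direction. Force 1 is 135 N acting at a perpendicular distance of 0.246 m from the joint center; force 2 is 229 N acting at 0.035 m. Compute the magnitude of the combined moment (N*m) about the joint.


M = F1 * d1 + F2 * d2
M = 135 * 0.246 + 229 * 0.035
M = 33.2100 + 8.0150
M = 41.2250


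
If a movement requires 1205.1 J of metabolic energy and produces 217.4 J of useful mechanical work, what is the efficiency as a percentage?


eta = (W_mech / E_meta) * 100
eta = (217.4 / 1205.1) * 100
ratio = 0.1804
eta = 18.0400


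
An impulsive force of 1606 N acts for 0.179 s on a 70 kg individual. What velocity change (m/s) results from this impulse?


J = F * dt = 1606 * 0.179 = 287.4740 N*s
delta_v = J / m
delta_v = 287.4740 / 70
delta_v = 4.1068


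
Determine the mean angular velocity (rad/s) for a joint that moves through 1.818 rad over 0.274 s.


omega = delta_theta / delta_t
omega = 1.818 / 0.274
omega = 6.6350


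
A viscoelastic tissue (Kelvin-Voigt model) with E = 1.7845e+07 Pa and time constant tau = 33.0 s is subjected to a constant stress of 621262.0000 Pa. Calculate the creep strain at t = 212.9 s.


epsilon(t) = (sigma/E) * (1 - exp(-t/tau))
sigma/E = 621262.0000 / 1.7845e+07 = 0.0348
exp(-t/tau) = exp(-212.9 / 33.0) = 0.0016
epsilon = 0.0348 * (1 - 0.0016)
epsilon = 0.0348


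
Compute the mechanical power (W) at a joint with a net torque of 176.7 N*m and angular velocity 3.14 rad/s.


P = M * omega
P = 176.7 * 3.14
P = 554.8380


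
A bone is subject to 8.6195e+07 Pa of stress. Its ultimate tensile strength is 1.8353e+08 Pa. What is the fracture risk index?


FRI = applied / ultimate
FRI = 8.6195e+07 / 1.8353e+08
FRI = 0.4697


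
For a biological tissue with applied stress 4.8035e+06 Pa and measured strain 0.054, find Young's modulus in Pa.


E = stress / strain
E = 4.8035e+06 / 0.054
E = 8.8954e+07


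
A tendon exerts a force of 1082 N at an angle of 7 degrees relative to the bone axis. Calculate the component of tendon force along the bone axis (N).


F_eff = F_tendon * cos(theta)
theta = 7 deg = 0.1222 rad
cos(theta) = 0.9925
F_eff = 1082 * 0.9925
F_eff = 1073.9349


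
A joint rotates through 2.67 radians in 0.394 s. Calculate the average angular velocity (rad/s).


omega = delta_theta / delta_t
omega = 2.67 / 0.394
omega = 6.7766


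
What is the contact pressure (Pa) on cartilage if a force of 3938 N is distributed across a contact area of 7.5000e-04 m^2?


P = F / A
P = 3938 / 7.5000e-04
P = 5.2507e+06


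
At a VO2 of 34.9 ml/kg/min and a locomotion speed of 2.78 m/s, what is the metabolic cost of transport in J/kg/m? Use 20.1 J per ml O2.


Power per kg = VO2 * 20.1 / 60
Power per kg = 34.9 * 20.1 / 60 = 11.6915 W/kg
Cost = power_per_kg / speed
Cost = 11.6915 / 2.78
Cost = 4.2056


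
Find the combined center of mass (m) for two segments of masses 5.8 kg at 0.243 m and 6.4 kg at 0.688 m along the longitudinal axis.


COM = (m1*x1 + m2*x2) / (m1 + m2)
COM = (5.8*0.243 + 6.4*0.688) / (5.8 + 6.4)
Numerator = 5.8126
Denominator = 12.2000
COM = 0.4764


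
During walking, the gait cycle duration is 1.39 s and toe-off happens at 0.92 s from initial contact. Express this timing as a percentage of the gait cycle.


pct = (event_time / cycle_time) * 100
pct = (0.92 / 1.39) * 100
ratio = 0.6619
pct = 66.1871


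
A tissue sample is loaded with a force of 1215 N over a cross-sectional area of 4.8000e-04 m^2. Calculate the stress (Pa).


stress = F / A
stress = 1215 / 4.8000e-04
stress = 2.5312e+06


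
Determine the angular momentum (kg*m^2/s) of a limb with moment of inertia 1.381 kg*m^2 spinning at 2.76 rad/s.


L = I * omega
L = 1.381 * 2.76
L = 3.8116


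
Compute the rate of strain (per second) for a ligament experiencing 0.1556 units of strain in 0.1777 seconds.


strain_rate = delta_strain / delta_t
strain_rate = 0.1556 / 0.1777
strain_rate = 0.8756


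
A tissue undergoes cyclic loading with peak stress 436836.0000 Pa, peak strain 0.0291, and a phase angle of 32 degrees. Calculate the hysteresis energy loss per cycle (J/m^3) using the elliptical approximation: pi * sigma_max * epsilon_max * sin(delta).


E_loss = pi * sigma_max * epsilon_max * sin(delta)
delta = 32 deg = 0.5585 rad
sin(delta) = 0.5299
E_loss = pi * 436836.0000 * 0.0291 * 0.5299
E_loss = 21162.6959


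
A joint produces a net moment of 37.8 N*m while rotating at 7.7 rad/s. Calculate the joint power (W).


P = M * omega
P = 37.8 * 7.7
P = 291.0600


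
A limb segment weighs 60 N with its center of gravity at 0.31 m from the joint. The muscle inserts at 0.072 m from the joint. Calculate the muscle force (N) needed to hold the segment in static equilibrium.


F_muscle = W * d_load / d_muscle
F_muscle = 60 * 0.31 / 0.072
Numerator = 18.6000
F_muscle = 258.3333


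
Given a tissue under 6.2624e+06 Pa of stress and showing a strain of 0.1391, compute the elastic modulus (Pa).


E = stress / strain
E = 6.2624e+06 / 0.1391
E = 4.5021e+07


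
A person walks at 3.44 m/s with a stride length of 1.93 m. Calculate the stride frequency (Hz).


f = v / stride_length
f = 3.44 / 1.93
f = 1.7824


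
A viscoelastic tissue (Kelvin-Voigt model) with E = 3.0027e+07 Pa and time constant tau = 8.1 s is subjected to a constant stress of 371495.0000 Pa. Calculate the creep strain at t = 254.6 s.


epsilon(t) = (sigma/E) * (1 - exp(-t/tau))
sigma/E = 371495.0000 / 3.0027e+07 = 0.0124
exp(-t/tau) = exp(-254.6 / 8.1) = 2.2347e-14
epsilon = 0.0124 * (1 - 2.2347e-14)
epsilon = 0.0124


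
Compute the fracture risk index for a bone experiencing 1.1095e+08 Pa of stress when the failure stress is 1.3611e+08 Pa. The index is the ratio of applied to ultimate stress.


FRI = applied / ultimate
FRI = 1.1095e+08 / 1.3611e+08
FRI = 0.8151


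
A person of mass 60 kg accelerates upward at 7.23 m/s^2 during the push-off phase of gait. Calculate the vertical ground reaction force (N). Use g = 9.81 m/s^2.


GRF = m * (g + a)
GRF = 60 * (9.81 + 7.23)
GRF = 60 * 17.0400
GRF = 1022.4000


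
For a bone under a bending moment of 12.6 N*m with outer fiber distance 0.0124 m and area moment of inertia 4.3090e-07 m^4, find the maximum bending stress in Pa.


sigma = M * c / I
sigma = 12.6 * 0.0124 / 4.3090e-07
M * c = 0.1562
sigma = 362589.9281


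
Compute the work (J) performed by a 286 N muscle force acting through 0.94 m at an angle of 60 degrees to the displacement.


W = F * d * cos(theta)
theta = 60 deg = 1.0472 rad
cos(theta) = 0.5000
W = 286 * 0.94 * 0.5000
W = 134.4200


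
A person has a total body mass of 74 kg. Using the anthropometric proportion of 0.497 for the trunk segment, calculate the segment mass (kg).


m_segment = body_mass * fraction
m_segment = 74 * 0.497
m_segment = 36.7780


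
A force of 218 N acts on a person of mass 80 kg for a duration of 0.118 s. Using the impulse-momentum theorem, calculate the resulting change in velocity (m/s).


J = F * dt = 218 * 0.118 = 25.7240 N*s
delta_v = J / m
delta_v = 25.7240 / 80
delta_v = 0.3216


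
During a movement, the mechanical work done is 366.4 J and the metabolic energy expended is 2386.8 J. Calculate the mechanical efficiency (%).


eta = (W_mech / E_meta) * 100
eta = (366.4 / 2386.8) * 100
ratio = 0.1535
eta = 15.3511


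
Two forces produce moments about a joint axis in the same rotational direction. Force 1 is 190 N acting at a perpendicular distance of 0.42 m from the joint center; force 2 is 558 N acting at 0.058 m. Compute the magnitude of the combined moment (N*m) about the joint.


M = F1 * d1 + F2 * d2
M = 190 * 0.42 + 558 * 0.058
M = 79.8000 + 32.3640
M = 112.1640


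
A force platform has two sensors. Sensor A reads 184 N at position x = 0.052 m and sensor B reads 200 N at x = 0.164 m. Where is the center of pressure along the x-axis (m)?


COP_x = (F1*x1 + F2*x2) / (F1 + F2)
COP_x = (184*0.052 + 200*0.164) / (184 + 200)
Numerator = 42.3680
Denominator = 384
COP_x = 0.1103


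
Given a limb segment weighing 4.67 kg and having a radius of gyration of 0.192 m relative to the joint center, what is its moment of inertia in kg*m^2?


I = m * k^2
I = 4.67 * 0.192^2
k^2 = 0.0369
I = 0.1722


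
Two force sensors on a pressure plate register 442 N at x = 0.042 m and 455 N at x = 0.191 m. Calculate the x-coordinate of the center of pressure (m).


COP_x = (F1*x1 + F2*x2) / (F1 + F2)
COP_x = (442*0.042 + 455*0.191) / (442 + 455)
Numerator = 105.4690
Denominator = 897
COP_x = 0.1176


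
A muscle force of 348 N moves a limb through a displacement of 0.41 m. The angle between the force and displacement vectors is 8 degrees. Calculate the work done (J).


W = F * d * cos(theta)
theta = 8 deg = 0.1396 rad
cos(theta) = 0.9903
W = 348 * 0.41 * 0.9903
W = 141.2914


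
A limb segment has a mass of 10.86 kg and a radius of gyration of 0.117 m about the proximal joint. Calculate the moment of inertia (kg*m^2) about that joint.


I = m * k^2
I = 10.86 * 0.117^2
k^2 = 0.0137
I = 0.1487


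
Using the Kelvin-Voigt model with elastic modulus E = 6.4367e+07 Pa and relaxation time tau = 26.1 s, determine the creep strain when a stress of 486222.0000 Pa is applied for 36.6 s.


epsilon(t) = (sigma/E) * (1 - exp(-t/tau))
sigma/E = 486222.0000 / 6.4367e+07 = 0.0076
exp(-t/tau) = exp(-36.6 / 26.1) = 0.2460
epsilon = 0.0076 * (1 - 0.2460)
epsilon = 0.0057


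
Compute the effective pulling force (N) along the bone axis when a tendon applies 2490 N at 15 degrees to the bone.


F_eff = F_tendon * cos(theta)
theta = 15 deg = 0.2618 rad
cos(theta) = 0.9659
F_eff = 2490 * 0.9659
F_eff = 2405.1553
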